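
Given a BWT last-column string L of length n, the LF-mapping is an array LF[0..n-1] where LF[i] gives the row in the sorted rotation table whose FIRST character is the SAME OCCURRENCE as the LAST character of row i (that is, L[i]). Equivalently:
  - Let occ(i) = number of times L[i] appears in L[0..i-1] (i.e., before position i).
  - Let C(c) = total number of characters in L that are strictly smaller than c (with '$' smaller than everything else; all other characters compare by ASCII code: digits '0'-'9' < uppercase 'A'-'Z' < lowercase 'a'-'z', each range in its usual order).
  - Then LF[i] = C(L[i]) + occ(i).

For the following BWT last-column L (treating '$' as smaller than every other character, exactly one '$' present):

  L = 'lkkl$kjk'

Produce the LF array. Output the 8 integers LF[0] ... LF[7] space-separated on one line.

Char counts: '$':1, 'j':1, 'k':4, 'l':2
C (first-col start): C('$')=0, C('j')=1, C('k')=2, C('l')=6
L[0]='l': occ=0, LF[0]=C('l')+0=6+0=6
L[1]='k': occ=0, LF[1]=C('k')+0=2+0=2
L[2]='k': occ=1, LF[2]=C('k')+1=2+1=3
L[3]='l': occ=1, LF[3]=C('l')+1=6+1=7
L[4]='$': occ=0, LF[4]=C('$')+0=0+0=0
L[5]='k': occ=2, LF[5]=C('k')+2=2+2=4
L[6]='j': occ=0, LF[6]=C('j')+0=1+0=1
L[7]='k': occ=3, LF[7]=C('k')+3=2+3=5

Answer: 6 2 3 7 0 4 1 5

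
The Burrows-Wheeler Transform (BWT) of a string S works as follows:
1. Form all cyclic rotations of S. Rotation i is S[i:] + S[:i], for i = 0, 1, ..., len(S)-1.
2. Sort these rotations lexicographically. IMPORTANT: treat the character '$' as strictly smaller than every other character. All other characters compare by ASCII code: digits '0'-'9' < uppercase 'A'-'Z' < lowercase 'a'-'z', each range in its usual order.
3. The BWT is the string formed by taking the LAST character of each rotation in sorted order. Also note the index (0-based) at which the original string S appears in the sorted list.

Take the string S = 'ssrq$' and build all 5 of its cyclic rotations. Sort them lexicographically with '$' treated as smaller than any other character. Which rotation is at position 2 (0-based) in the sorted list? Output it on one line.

All 5 rotations (rotation i = S[i:]+S[:i]):
  rot[0] = ssrq$
  rot[1] = srq$s
  rot[2] = rq$ss
  rot[3] = q$ssr
  rot[4] = $ssrq
Sorted (with $ < everything):
  sorted[0] = $ssrq
  sorted[1] = q$ssr
  sorted[2] = rq$ss
  sorted[3] = srq$s
  sorted[4] = ssrq$
sorted[2] = rq$ss

Answer: rq$ss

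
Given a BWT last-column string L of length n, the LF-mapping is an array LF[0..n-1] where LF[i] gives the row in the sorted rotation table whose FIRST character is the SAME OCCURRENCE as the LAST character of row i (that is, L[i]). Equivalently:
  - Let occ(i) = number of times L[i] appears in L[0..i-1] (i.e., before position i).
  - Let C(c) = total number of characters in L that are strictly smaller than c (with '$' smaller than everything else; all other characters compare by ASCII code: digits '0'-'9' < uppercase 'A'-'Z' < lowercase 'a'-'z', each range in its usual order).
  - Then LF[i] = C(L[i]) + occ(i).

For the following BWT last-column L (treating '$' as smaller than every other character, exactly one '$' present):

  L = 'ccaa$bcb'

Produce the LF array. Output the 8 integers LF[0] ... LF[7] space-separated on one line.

Answer: 5 6 1 2 0 3 7 4

Derivation:
Char counts: '$':1, 'a':2, 'b':2, 'c':3
C (first-col start): C('$')=0, C('a')=1, C('b')=3, C('c')=5
L[0]='c': occ=0, LF[0]=C('c')+0=5+0=5
L[1]='c': occ=1, LF[1]=C('c')+1=5+1=6
L[2]='a': occ=0, LF[2]=C('a')+0=1+0=1
L[3]='a': occ=1, LF[3]=C('a')+1=1+1=2
L[4]='$': occ=0, LF[4]=C('$')+0=0+0=0
L[5]='b': occ=0, LF[5]=C('b')+0=3+0=3
L[6]='c': occ=2, LF[6]=C('c')+2=5+2=7
L[7]='b': occ=1, LF[7]=C('b')+1=3+1=4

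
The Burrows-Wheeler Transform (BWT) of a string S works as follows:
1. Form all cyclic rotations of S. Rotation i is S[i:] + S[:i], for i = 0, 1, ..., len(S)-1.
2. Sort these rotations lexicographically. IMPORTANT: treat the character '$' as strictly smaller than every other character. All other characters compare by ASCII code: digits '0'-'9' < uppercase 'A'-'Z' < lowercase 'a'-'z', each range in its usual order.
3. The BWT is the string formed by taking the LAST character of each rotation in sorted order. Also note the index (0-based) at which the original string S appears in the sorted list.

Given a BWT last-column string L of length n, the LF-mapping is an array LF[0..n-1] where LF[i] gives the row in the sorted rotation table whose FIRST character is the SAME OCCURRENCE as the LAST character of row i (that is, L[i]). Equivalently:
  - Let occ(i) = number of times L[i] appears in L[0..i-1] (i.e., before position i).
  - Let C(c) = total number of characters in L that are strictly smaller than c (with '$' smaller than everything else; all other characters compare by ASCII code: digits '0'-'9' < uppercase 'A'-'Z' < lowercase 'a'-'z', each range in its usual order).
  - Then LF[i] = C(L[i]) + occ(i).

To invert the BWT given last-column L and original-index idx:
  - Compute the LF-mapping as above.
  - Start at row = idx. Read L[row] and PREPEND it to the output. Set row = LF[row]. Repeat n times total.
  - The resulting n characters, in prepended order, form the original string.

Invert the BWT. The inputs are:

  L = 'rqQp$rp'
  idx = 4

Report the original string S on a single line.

LF mapping: 5 4 1 2 0 6 3
Walk LF starting at row 4, prepending L[row]:
  step 1: row=4, L[4]='$', prepend. Next row=LF[4]=0
  step 2: row=0, L[0]='r', prepend. Next row=LF[0]=5
  step 3: row=5, L[5]='r', prepend. Next row=LF[5]=6
  step 4: row=6, L[6]='p', prepend. Next row=LF[6]=3
  step 5: row=3, L[3]='p', prepend. Next row=LF[3]=2
  step 6: row=2, L[2]='Q', prepend. Next row=LF[2]=1
  step 7: row=1, L[1]='q', prepend. Next row=LF[1]=4
Reversed output: qQpprr$

Answer: qQpprr$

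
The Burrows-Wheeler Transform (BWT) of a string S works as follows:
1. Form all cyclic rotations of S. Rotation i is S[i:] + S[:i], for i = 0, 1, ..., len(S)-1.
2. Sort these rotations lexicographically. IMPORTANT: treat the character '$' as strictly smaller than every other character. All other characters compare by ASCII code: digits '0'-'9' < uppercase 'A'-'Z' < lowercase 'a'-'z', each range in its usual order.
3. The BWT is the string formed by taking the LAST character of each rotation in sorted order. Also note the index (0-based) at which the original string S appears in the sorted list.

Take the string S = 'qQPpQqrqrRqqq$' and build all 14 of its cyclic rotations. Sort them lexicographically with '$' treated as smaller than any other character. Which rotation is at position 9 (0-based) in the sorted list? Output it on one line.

Answer: qqq$qQPpQqrqrR

Derivation:
All 14 rotations (rotation i = S[i:]+S[:i]):
  rot[0] = qQPpQqrqrRqqq$
  rot[1] = QPpQqrqrRqqq$q
  rot[2] = PpQqrqrRqqq$qQ
  rot[3] = pQqrqrRqqq$qQP
  rot[4] = QqrqrRqqq$qQPp
  rot[5] = qrqrRqqq$qQPpQ
  rot[6] = rqrRqqq$qQPpQq
  rot[7] = qrRqqq$qQPpQqr
  rot[8] = rRqqq$qQPpQqrq
  rot[9] = Rqqq$qQPpQqrqr
  rot[10] = qqq$qQPpQqrqrR
  rot[11] = qq$qQPpQqrqrRq
  rot[12] = q$qQPpQqrqrRqq
  rot[13] = $qQPpQqrqrRqqq
Sorted (with $ < everything):
  sorted[0] = $qQPpQqrqrRqqq
  sorted[1] = PpQqrqrRqqq$qQ
  sorted[2] = QPpQqrqrRqqq$q
  sorted[3] = QqrqrRqqq$qQPp
  sorted[4] = Rqqq$qQPpQqrqr
  sorted[5] = pQqrqrRqqq$qQP
  sorted[6] = q$qQPpQqrqrRqq
  sorted[7] = qQPpQqrqrRqqq$
  sorted[8] = qq$qQPpQqrqrRq
  sorted[9] = qqq$qQPpQqrqrR
  sorted[10] = qrRqqq$qQPpQqr
  sorted[11] = qrqrRqqq$qQPpQ
  sorted[12] = rRqqq$qQPpQqrq
  sorted[13] = rqrRqqq$qQPpQq
sorted[9] = qqq$qQPpQqrqrR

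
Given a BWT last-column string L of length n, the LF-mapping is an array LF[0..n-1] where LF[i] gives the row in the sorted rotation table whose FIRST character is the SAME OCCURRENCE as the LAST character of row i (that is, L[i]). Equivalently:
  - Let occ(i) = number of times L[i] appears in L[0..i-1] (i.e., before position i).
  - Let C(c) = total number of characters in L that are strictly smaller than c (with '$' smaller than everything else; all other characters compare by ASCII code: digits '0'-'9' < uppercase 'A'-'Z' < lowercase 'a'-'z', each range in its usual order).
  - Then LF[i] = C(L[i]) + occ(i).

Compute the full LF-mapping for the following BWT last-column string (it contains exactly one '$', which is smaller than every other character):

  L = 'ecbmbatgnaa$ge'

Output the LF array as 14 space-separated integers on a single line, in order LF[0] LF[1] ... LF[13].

Answer: 7 6 4 11 5 1 13 9 12 2 3 0 10 8

Derivation:
Char counts: '$':1, 'a':3, 'b':2, 'c':1, 'e':2, 'g':2, 'm':1, 'n':1, 't':1
C (first-col start): C('$')=0, C('a')=1, C('b')=4, C('c')=6, C('e')=7, C('g')=9, C('m')=11, C('n')=12, C('t')=13
L[0]='e': occ=0, LF[0]=C('e')+0=7+0=7
L[1]='c': occ=0, LF[1]=C('c')+0=6+0=6
L[2]='b': occ=0, LF[2]=C('b')+0=4+0=4
L[3]='m': occ=0, LF[3]=C('m')+0=11+0=11
L[4]='b': occ=1, LF[4]=C('b')+1=4+1=5
L[5]='a': occ=0, LF[5]=C('a')+0=1+0=1
L[6]='t': occ=0, LF[6]=C('t')+0=13+0=13
L[7]='g': occ=0, LF[7]=C('g')+0=9+0=9
L[8]='n': occ=0, LF[8]=C('n')+0=12+0=12
L[9]='a': occ=1, LF[9]=C('a')+1=1+1=2
L[10]='a': occ=2, LF[10]=C('a')+2=1+2=3
L[11]='$': occ=0, LF[11]=C('$')+0=0+0=0
L[12]='g': occ=1, LF[12]=C('g')+1=9+1=10
L[13]='e': occ=1, LF[13]=C('e')+1=7+1=8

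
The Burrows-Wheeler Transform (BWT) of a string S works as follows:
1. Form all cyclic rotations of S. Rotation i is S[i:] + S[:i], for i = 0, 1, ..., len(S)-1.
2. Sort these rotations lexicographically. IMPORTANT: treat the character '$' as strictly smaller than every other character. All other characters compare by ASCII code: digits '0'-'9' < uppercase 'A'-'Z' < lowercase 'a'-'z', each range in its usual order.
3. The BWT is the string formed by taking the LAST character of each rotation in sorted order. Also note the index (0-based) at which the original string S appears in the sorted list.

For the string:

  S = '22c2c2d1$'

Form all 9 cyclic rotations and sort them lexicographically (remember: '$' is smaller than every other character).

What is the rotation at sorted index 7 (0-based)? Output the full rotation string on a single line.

Answer: c2d1$22c2

Derivation:
All 9 rotations (rotation i = S[i:]+S[:i]):
  rot[0] = 22c2c2d1$
  rot[1] = 2c2c2d1$2
  rot[2] = c2c2d1$22
  rot[3] = 2c2d1$22c
  rot[4] = c2d1$22c2
  rot[5] = 2d1$22c2c
  rot[6] = d1$22c2c2
  rot[7] = 1$22c2c2d
  rot[8] = $22c2c2d1
Sorted (with $ < everything):
  sorted[0] = $22c2c2d1
  sorted[1] = 1$22c2c2d
  sorted[2] = 22c2c2d1$
  sorted[3] = 2c2c2d1$2
  sorted[4] = 2c2d1$22c
  sorted[5] = 2d1$22c2c
  sorted[6] = c2c2d1$22
  sorted[7] = c2d1$22c2
  sorted[8] = d1$22c2c2
sorted[7] = c2d1$22c2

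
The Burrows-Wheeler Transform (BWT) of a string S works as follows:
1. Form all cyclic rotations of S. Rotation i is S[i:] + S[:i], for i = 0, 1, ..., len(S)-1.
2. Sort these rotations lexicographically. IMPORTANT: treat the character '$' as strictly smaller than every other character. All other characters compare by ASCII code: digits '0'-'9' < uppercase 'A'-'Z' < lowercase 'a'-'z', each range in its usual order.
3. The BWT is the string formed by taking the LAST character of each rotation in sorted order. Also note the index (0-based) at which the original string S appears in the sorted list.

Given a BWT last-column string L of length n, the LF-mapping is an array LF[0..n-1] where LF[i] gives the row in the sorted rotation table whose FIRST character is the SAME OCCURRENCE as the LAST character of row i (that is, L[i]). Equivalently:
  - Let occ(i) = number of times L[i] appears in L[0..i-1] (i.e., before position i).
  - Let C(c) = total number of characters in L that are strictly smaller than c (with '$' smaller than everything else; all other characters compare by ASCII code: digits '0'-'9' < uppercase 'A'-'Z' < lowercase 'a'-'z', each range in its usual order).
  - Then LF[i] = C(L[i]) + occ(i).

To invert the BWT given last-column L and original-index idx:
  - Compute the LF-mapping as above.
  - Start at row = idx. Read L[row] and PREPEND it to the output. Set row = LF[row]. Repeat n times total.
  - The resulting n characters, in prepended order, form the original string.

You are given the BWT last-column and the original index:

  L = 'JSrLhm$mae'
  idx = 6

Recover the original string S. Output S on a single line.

LF mapping: 1 3 9 2 6 7 0 8 4 5
Walk LF starting at row 6, prepending L[row]:
  step 1: row=6, L[6]='$', prepend. Next row=LF[6]=0
  step 2: row=0, L[0]='J', prepend. Next row=LF[0]=1
  step 3: row=1, L[1]='S', prepend. Next row=LF[1]=3
  step 4: row=3, L[3]='L', prepend. Next row=LF[3]=2
  step 5: row=2, L[2]='r', prepend. Next row=LF[2]=9
  step 6: row=9, L[9]='e', prepend. Next row=LF[9]=5
  step 7: row=5, L[5]='m', prepend. Next row=LF[5]=7
  step 8: row=7, L[7]='m', prepend. Next row=LF[7]=8
  step 9: row=8, L[8]='a', prepend. Next row=LF[8]=4
  step 10: row=4, L[4]='h', prepend. Next row=LF[4]=6
Reversed output: hammerLSJ$

Answer: hammerLSJ$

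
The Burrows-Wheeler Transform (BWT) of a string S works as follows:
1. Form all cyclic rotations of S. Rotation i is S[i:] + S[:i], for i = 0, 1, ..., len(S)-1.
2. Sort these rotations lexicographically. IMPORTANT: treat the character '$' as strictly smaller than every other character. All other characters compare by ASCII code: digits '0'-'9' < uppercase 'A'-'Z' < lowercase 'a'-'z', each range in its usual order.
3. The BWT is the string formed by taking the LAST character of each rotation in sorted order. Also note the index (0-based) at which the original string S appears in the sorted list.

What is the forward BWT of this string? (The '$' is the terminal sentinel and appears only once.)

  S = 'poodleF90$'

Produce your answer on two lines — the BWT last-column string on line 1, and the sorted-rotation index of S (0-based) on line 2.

Answer: 09Feoldop$
9

Derivation:
All 10 rotations (rotation i = S[i:]+S[:i]):
  rot[0] = poodleF90$
  rot[1] = oodleF90$p
  rot[2] = odleF90$po
  rot[3] = dleF90$poo
  rot[4] = leF90$pood
  rot[5] = eF90$poodl
  rot[6] = F90$poodle
  rot[7] = 90$poodleF
  rot[8] = 0$poodleF9
  rot[9] = $poodleF90
Sorted (with $ < everything):
  sorted[0] = $poodleF90  (last char: '0')
  sorted[1] = 0$poodleF9  (last char: '9')
  sorted[2] = 90$poodleF  (last char: 'F')
  sorted[3] = F90$poodle  (last char: 'e')
  sorted[4] = dleF90$poo  (last char: 'o')
  sorted[5] = eF90$poodl  (last char: 'l')
  sorted[6] = leF90$pood  (last char: 'd')
  sorted[7] = odleF90$po  (last char: 'o')
  sorted[8] = oodleF90$p  (last char: 'p')
  sorted[9] = poodleF90$  (last char: '$')
Last column: 09Feoldop$
Original string S is at sorted index 9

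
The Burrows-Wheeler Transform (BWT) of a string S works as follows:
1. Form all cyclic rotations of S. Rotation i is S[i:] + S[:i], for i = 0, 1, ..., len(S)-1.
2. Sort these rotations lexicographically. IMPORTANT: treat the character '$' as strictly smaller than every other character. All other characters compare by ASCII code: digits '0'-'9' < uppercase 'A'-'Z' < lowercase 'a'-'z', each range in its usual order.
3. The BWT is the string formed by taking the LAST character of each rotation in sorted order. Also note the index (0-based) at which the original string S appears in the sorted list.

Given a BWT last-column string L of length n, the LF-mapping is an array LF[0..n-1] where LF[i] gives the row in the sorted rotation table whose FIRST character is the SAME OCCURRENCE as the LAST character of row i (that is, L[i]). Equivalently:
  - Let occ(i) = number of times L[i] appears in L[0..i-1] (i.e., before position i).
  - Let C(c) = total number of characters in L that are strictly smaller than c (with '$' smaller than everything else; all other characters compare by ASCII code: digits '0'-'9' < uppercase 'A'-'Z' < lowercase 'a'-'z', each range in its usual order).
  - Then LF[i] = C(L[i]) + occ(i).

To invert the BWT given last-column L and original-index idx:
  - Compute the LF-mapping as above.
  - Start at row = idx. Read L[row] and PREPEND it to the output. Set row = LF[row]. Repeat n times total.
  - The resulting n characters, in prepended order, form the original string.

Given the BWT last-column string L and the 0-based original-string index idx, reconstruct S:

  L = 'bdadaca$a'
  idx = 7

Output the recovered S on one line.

Answer: daaadacb$

Derivation:
LF mapping: 5 7 1 8 2 6 3 0 4
Walk LF starting at row 7, prepending L[row]:
  step 1: row=7, L[7]='$', prepend. Next row=LF[7]=0
  step 2: row=0, L[0]='b', prepend. Next row=LF[0]=5
  step 3: row=5, L[5]='c', prepend. Next row=LF[5]=6
  step 4: row=6, L[6]='a', prepend. Next row=LF[6]=3
  step 5: row=3, L[3]='d', prepend. Next row=LF[3]=8
  step 6: row=8, L[8]='a', prepend. Next row=LF[8]=4
  step 7: row=4, L[4]='a', prepend. Next row=LF[4]=2
  step 8: row=2, L[2]='a', prepend. Next row=LF[2]=1
  step 9: row=1, L[1]='d', prepend. Next row=LF[1]=7
Reversed output: daaadacb$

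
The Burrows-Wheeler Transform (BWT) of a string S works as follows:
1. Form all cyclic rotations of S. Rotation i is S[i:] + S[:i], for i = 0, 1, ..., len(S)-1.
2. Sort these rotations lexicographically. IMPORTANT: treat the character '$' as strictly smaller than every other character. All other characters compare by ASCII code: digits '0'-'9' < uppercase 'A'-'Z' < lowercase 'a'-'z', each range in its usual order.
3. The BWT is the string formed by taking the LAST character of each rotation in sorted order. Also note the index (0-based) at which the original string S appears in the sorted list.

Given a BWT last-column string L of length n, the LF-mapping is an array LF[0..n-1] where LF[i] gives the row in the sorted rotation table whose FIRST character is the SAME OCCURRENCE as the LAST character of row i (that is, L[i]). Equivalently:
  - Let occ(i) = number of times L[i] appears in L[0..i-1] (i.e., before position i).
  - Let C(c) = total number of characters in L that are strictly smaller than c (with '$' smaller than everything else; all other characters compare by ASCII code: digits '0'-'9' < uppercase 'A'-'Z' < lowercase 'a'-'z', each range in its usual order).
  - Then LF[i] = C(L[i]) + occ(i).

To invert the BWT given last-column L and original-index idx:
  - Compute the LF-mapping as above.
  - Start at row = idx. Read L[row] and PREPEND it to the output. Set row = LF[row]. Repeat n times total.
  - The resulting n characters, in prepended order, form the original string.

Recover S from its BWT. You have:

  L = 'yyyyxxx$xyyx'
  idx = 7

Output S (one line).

LF mapping: 6 7 8 9 1 2 3 0 4 10 11 5
Walk LF starting at row 7, prepending L[row]:
  step 1: row=7, L[7]='$', prepend. Next row=LF[7]=0
  step 2: row=0, L[0]='y', prepend. Next row=LF[0]=6
  step 3: row=6, L[6]='x', prepend. Next row=LF[6]=3
  step 4: row=3, L[3]='y', prepend. Next row=LF[3]=9
  step 5: row=9, L[9]='y', prepend. Next row=LF[9]=10
  step 6: row=10, L[10]='y', prepend. Next row=LF[10]=11
  step 7: row=11, L[11]='x', prepend. Next row=LF[11]=5
  step 8: row=5, L[5]='x', prepend. Next row=LF[5]=2
  step 9: row=2, L[2]='y', prepend. Next row=LF[2]=8
  step 10: row=8, L[8]='x', prepend. Next row=LF[8]=4
  step 11: row=4, L[4]='x', prepend. Next row=LF[4]=1
  step 12: row=1, L[1]='y', prepend. Next row=LF[1]=7
Reversed output: yxxyxxyyyxy$

Answer: yxxyxxyyyxy$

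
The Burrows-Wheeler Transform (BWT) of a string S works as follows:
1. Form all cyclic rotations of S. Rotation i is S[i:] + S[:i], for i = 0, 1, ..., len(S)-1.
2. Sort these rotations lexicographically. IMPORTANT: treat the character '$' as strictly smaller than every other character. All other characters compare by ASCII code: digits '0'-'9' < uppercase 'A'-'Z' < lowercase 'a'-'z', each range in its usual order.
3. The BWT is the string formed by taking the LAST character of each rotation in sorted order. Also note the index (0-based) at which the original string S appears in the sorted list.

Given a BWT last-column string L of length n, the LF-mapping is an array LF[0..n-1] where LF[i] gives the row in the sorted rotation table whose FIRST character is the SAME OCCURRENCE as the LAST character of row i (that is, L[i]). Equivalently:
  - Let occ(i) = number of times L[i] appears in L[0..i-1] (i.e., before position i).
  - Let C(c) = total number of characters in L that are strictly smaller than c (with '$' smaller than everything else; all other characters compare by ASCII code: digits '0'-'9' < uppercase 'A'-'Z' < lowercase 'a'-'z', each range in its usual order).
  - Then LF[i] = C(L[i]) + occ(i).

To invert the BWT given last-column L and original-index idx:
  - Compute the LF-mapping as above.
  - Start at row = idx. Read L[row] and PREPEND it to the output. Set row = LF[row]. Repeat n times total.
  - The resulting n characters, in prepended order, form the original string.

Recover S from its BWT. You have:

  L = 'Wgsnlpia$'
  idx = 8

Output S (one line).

Answer: saplingW$

Derivation:
LF mapping: 1 3 8 6 5 7 4 2 0
Walk LF starting at row 8, prepending L[row]:
  step 1: row=8, L[8]='$', prepend. Next row=LF[8]=0
  step 2: row=0, L[0]='W', prepend. Next row=LF[0]=1
  step 3: row=1, L[1]='g', prepend. Next row=LF[1]=3
  step 4: row=3, L[3]='n', prepend. Next row=LF[3]=6
  step 5: row=6, L[6]='i', prepend. Next row=LF[6]=4
  step 6: row=4, L[4]='l', prepend. Next row=LF[4]=5
  step 7: row=5, L[5]='p', prepend. Next row=LF[5]=7
  step 8: row=7, L[7]='a', prepend. Next row=LF[7]=2
  step 9: row=2, L[2]='s', prepend. Next row=LF[2]=8
Reversed output: saplingW$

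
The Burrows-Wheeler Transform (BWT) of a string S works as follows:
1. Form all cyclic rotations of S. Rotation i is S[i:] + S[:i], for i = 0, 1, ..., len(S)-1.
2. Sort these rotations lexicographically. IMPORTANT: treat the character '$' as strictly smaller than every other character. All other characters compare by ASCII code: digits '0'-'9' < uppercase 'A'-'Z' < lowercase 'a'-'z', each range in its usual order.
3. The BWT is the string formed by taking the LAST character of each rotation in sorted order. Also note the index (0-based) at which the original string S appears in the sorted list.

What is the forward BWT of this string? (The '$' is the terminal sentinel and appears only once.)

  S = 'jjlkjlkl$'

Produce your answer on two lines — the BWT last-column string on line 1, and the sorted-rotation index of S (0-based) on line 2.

All 9 rotations (rotation i = S[i:]+S[:i]):
  rot[0] = jjlkjlkl$
  rot[1] = jlkjlkl$j
  rot[2] = lkjlkl$jj
  rot[3] = kjlkl$jjl
  rot[4] = jlkl$jjlk
  rot[5] = lkl$jjlkj
  rot[6] = kl$jjlkjl
  rot[7] = l$jjlkjlk
  rot[8] = $jjlkjlkl
Sorted (with $ < everything):
  sorted[0] = $jjlkjlkl  (last char: 'l')
  sorted[1] = jjlkjlkl$  (last char: '$')
  sorted[2] = jlkjlkl$j  (last char: 'j')
  sorted[3] = jlkl$jjlk  (last char: 'k')
  sorted[4] = kjlkl$jjl  (last char: 'l')
  sorted[5] = kl$jjlkjl  (last char: 'l')
  sorted[6] = l$jjlkjlk  (last char: 'k')
  sorted[7] = lkjlkl$jj  (last char: 'j')
  sorted[8] = lkl$jjlkj  (last char: 'j')
Last column: l$jkllkjj
Original string S is at sorted index 1

Answer: l$jkllkjj
1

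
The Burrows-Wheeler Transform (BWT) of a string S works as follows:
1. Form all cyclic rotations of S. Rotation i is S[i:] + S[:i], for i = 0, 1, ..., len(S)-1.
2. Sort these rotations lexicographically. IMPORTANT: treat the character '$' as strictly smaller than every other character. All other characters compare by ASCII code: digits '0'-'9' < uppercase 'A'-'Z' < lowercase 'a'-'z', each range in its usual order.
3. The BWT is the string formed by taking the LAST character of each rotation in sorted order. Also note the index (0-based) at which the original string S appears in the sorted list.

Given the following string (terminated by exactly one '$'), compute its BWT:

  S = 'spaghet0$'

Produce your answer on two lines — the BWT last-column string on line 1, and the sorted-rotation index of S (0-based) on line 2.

Answer: 0tphags$e
7

Derivation:
All 9 rotations (rotation i = S[i:]+S[:i]):
  rot[0] = spaghet0$
  rot[1] = paghet0$s
  rot[2] = aghet0$sp
  rot[3] = ghet0$spa
  rot[4] = het0$spag
  rot[5] = et0$spagh
  rot[6] = t0$spaghe
  rot[7] = 0$spaghet
  rot[8] = $spaghet0
Sorted (with $ < everything):
  sorted[0] = $spaghet0  (last char: '0')
  sorted[1] = 0$spaghet  (last char: 't')
  sorted[2] = aghet0$sp  (last char: 'p')
  sorted[3] = et0$spagh  (last char: 'h')
  sorted[4] = ghet0$spa  (last char: 'a')
  sorted[5] = het0$spag  (last char: 'g')
  sorted[6] = paghet0$s  (last char: 's')
  sorted[7] = spaghet0$  (last char: '$')
  sorted[8] = t0$spaghe  (last char: 'e')
Last column: 0tphags$e
Original string S is at sorted index 7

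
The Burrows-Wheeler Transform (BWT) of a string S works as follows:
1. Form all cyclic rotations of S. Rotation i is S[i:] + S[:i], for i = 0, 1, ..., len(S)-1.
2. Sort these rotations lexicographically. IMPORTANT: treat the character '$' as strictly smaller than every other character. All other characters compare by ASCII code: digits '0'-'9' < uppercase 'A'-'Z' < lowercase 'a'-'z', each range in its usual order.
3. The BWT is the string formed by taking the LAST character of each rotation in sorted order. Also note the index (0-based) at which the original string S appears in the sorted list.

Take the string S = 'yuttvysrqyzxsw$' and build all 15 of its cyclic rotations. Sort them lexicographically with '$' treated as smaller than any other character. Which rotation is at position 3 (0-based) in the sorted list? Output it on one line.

Answer: srqyzxsw$yuttvy

Derivation:
All 15 rotations (rotation i = S[i:]+S[:i]):
  rot[0] = yuttvysrqyzxsw$
  rot[1] = uttvysrqyzxsw$y
  rot[2] = ttvysrqyzxsw$yu
  rot[3] = tvysrqyzxsw$yut
  rot[4] = vysrqyzxsw$yutt
  rot[5] = ysrqyzxsw$yuttv
  rot[6] = srqyzxsw$yuttvy
  rot[7] = rqyzxsw$yuttvys
  rot[8] = qyzxsw$yuttvysr
  rot[9] = yzxsw$yuttvysrq
  rot[10] = zxsw$yuttvysrqy
  rot[11] = xsw$yuttvysrqyz
  rot[12] = sw$yuttvysrqyzx
  rot[13] = w$yuttvysrqyzxs
  rot[14] = $yuttvysrqyzxsw
Sorted (with $ < everything):
  sorted[0] = $yuttvysrqyzxsw
  sorted[1] = qyzxsw$yuttvysr
  sorted[2] = rqyzxsw$yuttvys
  sorted[3] = srqyzxsw$yuttvy
  sorted[4] = sw$yuttvysrqyzx
  sorted[5] = ttvysrqyzxsw$yu
  sorted[6] = tvysrqyzxsw$yut
  sorted[7] = uttvysrqyzxsw$y
  sorted[8] = vysrqyzxsw$yutt
  sorted[9] = w$yuttvysrqyzxs
  sorted[10] = xsw$yuttvysrqyz
  sorted[11] = ysrqyzxsw$yuttv
  sorted[12] = yuttvysrqyzxsw$
  sorted[13] = yzxsw$yuttvysrq
  sorted[14] = zxsw$yuttvysrqy
sorted[3] = srqyzxsw$yuttvy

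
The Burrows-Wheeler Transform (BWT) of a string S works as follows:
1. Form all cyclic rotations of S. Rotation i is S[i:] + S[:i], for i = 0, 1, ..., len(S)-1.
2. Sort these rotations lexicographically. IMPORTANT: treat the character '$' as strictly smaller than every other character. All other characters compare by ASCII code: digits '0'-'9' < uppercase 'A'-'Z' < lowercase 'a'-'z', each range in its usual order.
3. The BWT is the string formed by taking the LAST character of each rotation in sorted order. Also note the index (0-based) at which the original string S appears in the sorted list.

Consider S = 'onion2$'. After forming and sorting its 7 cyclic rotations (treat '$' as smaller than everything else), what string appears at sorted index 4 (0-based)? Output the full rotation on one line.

All 7 rotations (rotation i = S[i:]+S[:i]):
  rot[0] = onion2$
  rot[1] = nion2$o
  rot[2] = ion2$on
  rot[3] = on2$oni
  rot[4] = n2$onio
  rot[5] = 2$onion
  rot[6] = $onion2
Sorted (with $ < everything):
  sorted[0] = $onion2
  sorted[1] = 2$onion
  sorted[2] = ion2$on
  sorted[3] = n2$onio
  sorted[4] = nion2$o
  sorted[5] = on2$oni
  sorted[6] = onion2$
sorted[4] = nion2$o

Answer: nion2$o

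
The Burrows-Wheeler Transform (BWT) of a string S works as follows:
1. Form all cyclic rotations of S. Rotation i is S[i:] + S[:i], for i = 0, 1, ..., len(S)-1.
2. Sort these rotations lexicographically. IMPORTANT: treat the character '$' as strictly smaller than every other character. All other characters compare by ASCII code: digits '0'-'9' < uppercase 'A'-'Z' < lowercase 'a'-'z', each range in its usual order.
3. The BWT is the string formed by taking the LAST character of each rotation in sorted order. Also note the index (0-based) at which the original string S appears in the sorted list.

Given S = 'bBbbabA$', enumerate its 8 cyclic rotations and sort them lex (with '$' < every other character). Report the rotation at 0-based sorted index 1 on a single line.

Answer: A$bBbbab

Derivation:
All 8 rotations (rotation i = S[i:]+S[:i]):
  rot[0] = bBbbabA$
  rot[1] = BbbabA$b
  rot[2] = bbabA$bB
  rot[3] = babA$bBb
  rot[4] = abA$bBbb
  rot[5] = bA$bBbba
  rot[6] = A$bBbbab
  rot[7] = $bBbbabA
Sorted (with $ < everything):
  sorted[0] = $bBbbabA
  sorted[1] = A$bBbbab
  sorted[2] = BbbabA$b
  sorted[3] = abA$bBbb
  sorted[4] = bA$bBbba
  sorted[5] = bBbbabA$
  sorted[6] = babA$bBb
  sorted[7] = bbabA$bB
sorted[1] = A$bBbbab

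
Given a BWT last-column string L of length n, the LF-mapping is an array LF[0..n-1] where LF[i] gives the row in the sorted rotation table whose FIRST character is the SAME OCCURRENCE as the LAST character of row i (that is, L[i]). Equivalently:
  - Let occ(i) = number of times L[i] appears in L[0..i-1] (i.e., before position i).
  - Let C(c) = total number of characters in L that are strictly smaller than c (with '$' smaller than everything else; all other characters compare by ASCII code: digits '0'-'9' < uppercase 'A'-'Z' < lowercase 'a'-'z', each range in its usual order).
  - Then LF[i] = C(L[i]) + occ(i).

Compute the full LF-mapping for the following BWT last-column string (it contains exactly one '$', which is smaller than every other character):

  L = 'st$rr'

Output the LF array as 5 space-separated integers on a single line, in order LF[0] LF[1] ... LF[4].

Answer: 3 4 0 1 2

Derivation:
Char counts: '$':1, 'r':2, 's':1, 't':1
C (first-col start): C('$')=0, C('r')=1, C('s')=3, C('t')=4
L[0]='s': occ=0, LF[0]=C('s')+0=3+0=3
L[1]='t': occ=0, LF[1]=C('t')+0=4+0=4
L[2]='$': occ=0, LF[2]=C('$')+0=0+0=0
L[3]='r': occ=0, LF[3]=C('r')+0=1+0=1
L[4]='r': occ=1, LF[4]=C('r')+1=1+1=2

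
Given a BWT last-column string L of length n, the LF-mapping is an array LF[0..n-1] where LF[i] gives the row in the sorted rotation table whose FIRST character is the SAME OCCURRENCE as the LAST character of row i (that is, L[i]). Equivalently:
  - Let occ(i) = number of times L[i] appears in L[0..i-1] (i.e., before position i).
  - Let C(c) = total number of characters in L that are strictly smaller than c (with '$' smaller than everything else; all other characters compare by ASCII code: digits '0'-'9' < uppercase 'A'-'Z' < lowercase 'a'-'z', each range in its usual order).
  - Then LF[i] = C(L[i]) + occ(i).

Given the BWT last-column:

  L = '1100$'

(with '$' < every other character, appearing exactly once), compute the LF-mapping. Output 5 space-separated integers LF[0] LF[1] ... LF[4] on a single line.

Char counts: '$':1, '0':2, '1':2
C (first-col start): C('$')=0, C('0')=1, C('1')=3
L[0]='1': occ=0, LF[0]=C('1')+0=3+0=3
L[1]='1': occ=1, LF[1]=C('1')+1=3+1=4
L[2]='0': occ=0, LF[2]=C('0')+0=1+0=1
L[3]='0': occ=1, LF[3]=C('0')+1=1+1=2
L[4]='$': occ=0, LF[4]=C('$')+0=0+0=0

Answer: 3 4 1 2 0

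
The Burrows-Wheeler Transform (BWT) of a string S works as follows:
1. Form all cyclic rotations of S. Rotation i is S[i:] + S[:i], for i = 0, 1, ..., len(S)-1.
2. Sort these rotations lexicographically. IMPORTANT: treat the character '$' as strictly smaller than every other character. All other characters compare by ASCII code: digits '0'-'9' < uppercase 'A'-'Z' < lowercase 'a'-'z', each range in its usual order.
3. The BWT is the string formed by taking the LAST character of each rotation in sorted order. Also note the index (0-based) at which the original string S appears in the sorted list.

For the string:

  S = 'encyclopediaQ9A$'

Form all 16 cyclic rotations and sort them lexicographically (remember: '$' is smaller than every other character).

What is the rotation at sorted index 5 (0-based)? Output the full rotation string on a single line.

All 16 rotations (rotation i = S[i:]+S[:i]):
  rot[0] = encyclopediaQ9A$
  rot[1] = ncyclopediaQ9A$e
  rot[2] = cyclopediaQ9A$en
  rot[3] = yclopediaQ9A$enc
  rot[4] = clopediaQ9A$ency
  rot[5] = lopediaQ9A$encyc
  rot[6] = opediaQ9A$encycl
  rot[7] = pediaQ9A$encyclo
  rot[8] = ediaQ9A$encyclop
  rot[9] = diaQ9A$encyclope
  rot[10] = iaQ9A$encycloped
  rot[11] = aQ9A$encyclopedi
  rot[12] = Q9A$encyclopedia
  rot[13] = 9A$encyclopediaQ
  rot[14] = A$encyclopediaQ9
  rot[15] = $encyclopediaQ9A
Sorted (with $ < everything):
  sorted[0] = $encyclopediaQ9A
  sorted[1] = 9A$encyclopediaQ
  sorted[2] = A$encyclopediaQ9
  sorted[3] = Q9A$encyclopedia
  sorted[4] = aQ9A$encyclopedi
  sorted[5] = clopediaQ9A$ency
  sorted[6] = cyclopediaQ9A$en
  sorted[7] = diaQ9A$encyclope
  sorted[8] = ediaQ9A$encyclop
  sorted[9] = encyclopediaQ9A$
  sorted[10] = iaQ9A$encycloped
  sorted[11] = lopediaQ9A$encyc
  sorted[12] = ncyclopediaQ9A$e
  sorted[13] = opediaQ9A$encycl
  sorted[14] = pediaQ9A$encyclo
  sorted[15] = yclopediaQ9A$enc
sorted[5] = clopediaQ9A$ency

Answer: clopediaQ9A$ency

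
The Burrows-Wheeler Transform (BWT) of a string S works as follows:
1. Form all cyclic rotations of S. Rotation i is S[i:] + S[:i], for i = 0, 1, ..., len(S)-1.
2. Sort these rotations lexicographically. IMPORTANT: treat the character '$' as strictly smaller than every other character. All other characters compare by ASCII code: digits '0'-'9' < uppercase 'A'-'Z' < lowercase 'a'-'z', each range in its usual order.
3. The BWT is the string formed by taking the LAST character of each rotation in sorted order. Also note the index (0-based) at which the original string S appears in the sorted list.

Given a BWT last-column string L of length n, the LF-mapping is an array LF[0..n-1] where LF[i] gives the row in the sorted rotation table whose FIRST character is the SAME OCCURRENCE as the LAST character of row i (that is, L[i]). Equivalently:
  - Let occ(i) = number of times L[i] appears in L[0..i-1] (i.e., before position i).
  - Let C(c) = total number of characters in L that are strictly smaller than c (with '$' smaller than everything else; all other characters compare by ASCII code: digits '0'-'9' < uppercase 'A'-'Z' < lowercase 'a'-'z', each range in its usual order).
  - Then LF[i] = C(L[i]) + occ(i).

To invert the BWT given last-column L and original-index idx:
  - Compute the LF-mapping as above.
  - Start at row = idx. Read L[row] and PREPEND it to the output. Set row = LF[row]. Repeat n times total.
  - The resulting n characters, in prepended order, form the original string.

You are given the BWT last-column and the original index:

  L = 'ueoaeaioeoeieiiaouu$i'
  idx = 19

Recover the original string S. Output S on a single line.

Answer: uooieeioaeeaaoeiiiuu$

Derivation:
LF mapping: 18 4 14 1 5 2 9 15 6 16 7 10 8 11 12 3 17 19 20 0 13
Walk LF starting at row 19, prepending L[row]:
  step 1: row=19, L[19]='$', prepend. Next row=LF[19]=0
  step 2: row=0, L[0]='u', prepend. Next row=LF[0]=18
  step 3: row=18, L[18]='u', prepend. Next row=LF[18]=20
  step 4: row=20, L[20]='i', prepend. Next row=LF[20]=13
  step 5: row=13, L[13]='i', prepend. Next row=LF[13]=11
  step 6: row=11, L[11]='i', prepend. Next row=LF[11]=10
  step 7: row=10, L[10]='e', prepend. Next row=LF[10]=7
  step 8: row=7, L[7]='o', prepend. Next row=LF[7]=15
  step 9: row=15, L[15]='a', prepend. Next row=LF[15]=3
  step 10: row=3, L[3]='a', prepend. Next row=LF[3]=1
  step 11: row=1, L[1]='e', prepend. Next row=LF[1]=4
  step 12: row=4, L[4]='e', prepend. Next row=LF[4]=5
  step 13: row=5, L[5]='a', prepend. Next row=LF[5]=2
  step 14: row=2, L[2]='o', prepend. Next row=LF[2]=14
  step 15: row=14, L[14]='i', prepend. Next row=LF[14]=12
  step 16: row=12, L[12]='e', prepend. Next row=LF[12]=8
  step 17: row=8, L[8]='e', prepend. Next row=LF[8]=6
  step 18: row=6, L[6]='i', prepend. Next row=LF[6]=9
  step 19: row=9, L[9]='o', prepend. Next row=LF[9]=16
  step 20: row=16, L[16]='o', prepend. Next row=LF[16]=17
  step 21: row=17, L[17]='u', prepend. Next row=LF[17]=19
Reversed output: uooieeioaeeaaoeiiiuu$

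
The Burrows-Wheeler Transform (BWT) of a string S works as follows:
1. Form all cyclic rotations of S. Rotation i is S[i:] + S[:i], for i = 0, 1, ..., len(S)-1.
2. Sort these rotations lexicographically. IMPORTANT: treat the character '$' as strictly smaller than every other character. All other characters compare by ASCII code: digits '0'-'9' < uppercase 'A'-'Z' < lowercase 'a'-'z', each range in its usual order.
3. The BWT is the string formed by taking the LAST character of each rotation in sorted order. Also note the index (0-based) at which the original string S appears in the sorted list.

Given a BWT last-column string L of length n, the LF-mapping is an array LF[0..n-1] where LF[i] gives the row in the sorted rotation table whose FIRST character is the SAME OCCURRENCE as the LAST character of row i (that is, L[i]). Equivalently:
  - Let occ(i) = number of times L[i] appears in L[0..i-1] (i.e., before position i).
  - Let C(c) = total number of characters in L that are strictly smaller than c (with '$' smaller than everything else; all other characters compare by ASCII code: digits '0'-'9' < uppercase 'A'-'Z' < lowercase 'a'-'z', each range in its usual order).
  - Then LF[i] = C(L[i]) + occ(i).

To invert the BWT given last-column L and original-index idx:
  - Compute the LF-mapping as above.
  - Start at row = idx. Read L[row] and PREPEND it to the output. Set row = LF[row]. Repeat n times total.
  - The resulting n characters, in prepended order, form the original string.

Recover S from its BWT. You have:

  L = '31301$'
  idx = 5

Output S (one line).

Answer: 31013$

Derivation:
LF mapping: 4 2 5 1 3 0
Walk LF starting at row 5, prepending L[row]:
  step 1: row=5, L[5]='$', prepend. Next row=LF[5]=0
  step 2: row=0, L[0]='3', prepend. Next row=LF[0]=4
  step 3: row=4, L[4]='1', prepend. Next row=LF[4]=3
  step 4: row=3, L[3]='0', prepend. Next row=LF[3]=1
  step 5: row=1, L[1]='1', prepend. Next row=LF[1]=2
  step 6: row=2, L[2]='3', prepend. Next row=LF[2]=5
Reversed output: 31013$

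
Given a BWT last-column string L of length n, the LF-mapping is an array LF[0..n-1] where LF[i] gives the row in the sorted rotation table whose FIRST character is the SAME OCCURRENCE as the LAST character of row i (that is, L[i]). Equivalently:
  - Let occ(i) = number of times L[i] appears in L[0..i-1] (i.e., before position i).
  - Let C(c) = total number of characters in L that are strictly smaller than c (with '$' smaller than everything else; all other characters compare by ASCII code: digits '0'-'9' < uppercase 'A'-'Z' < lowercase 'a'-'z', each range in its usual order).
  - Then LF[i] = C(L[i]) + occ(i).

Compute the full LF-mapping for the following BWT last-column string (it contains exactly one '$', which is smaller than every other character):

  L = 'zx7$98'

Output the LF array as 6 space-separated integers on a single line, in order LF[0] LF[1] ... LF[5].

Answer: 5 4 1 0 3 2

Derivation:
Char counts: '$':1, '7':1, '8':1, '9':1, 'x':1, 'z':1
C (first-col start): C('$')=0, C('7')=1, C('8')=2, C('9')=3, C('x')=4, C('z')=5
L[0]='z': occ=0, LF[0]=C('z')+0=5+0=5
L[1]='x': occ=0, LF[1]=C('x')+0=4+0=4
L[2]='7': occ=0, LF[2]=C('7')+0=1+0=1
L[3]='$': occ=0, LF[3]=C('$')+0=0+0=0
L[4]='9': occ=0, LF[4]=C('9')+0=3+0=3
L[5]='8': occ=0, LF[5]=C('8')+0=2+0=2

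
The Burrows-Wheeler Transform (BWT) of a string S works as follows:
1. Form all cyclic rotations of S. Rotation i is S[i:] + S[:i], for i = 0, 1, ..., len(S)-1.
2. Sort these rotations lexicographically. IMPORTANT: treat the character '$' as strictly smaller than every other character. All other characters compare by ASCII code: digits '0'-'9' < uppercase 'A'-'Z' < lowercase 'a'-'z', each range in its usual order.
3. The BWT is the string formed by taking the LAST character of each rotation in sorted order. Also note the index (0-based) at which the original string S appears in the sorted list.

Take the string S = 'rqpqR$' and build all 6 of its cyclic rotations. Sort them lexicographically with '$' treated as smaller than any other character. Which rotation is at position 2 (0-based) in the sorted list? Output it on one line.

Answer: pqR$rq

Derivation:
All 6 rotations (rotation i = S[i:]+S[:i]):
  rot[0] = rqpqR$
  rot[1] = qpqR$r
  rot[2] = pqR$rq
  rot[3] = qR$rqp
  rot[4] = R$rqpq
  rot[5] = $rqpqR
Sorted (with $ < everything):
  sorted[0] = $rqpqR
  sorted[1] = R$rqpq
  sorted[2] = pqR$rq
  sorted[3] = qR$rqp
  sorted[4] = qpqR$r
  sorted[5] = rqpqR$
sorted[2] = pqR$rq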